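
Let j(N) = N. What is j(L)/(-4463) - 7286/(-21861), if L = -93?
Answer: 34550491/97565643 ≈ 0.35413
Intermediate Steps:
j(L)/(-4463) - 7286/(-21861) = -93/(-4463) - 7286/(-21861) = -93*(-1/4463) - 7286*(-1/21861) = 93/4463 + 7286/21861 = 34550491/97565643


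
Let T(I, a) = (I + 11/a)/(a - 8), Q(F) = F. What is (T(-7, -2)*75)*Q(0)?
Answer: 0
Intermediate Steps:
T(I, a) = (I + 11/a)/(-8 + a)
(T(-7, -2)*75)*Q(0) = (((11 - 7*(-2))/((-2)*(-8 - 2)))*75)*0 = (-½*(11 + 14)/(-10)*75)*0 = (-½*(-⅒)*25*75)*0 = ((5/4)*75)*0 = (375/4)*0 = 0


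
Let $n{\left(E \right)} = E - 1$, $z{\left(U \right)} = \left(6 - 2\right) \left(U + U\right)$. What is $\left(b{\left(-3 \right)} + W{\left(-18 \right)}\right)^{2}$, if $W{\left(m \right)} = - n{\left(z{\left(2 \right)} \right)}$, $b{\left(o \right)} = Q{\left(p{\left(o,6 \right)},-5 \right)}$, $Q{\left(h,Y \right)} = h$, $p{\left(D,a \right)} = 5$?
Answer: $100$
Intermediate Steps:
$z{\left(U \right)} = 8 U$ ($z{\left(U \right)} = 4 \cdot 2 U = 8 U$)
$b{\left(o \right)} = 5$
$n{\left(E \right)} = -1 + E$
$W{\left(m \right)} = -15$ ($W{\left(m \right)} = - (-1 + 8 \cdot 2) = - (-1 + 16) = \left(-1\right) 15 = -15$)
$\left(b{\left(-3 \right)} + W{\left(-18 \right)}\right)^{2} = \left(5 - 15\right)^{2} = \left(-10\right)^{2} = 100$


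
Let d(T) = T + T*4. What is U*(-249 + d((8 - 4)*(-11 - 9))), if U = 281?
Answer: -182369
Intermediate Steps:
d(T) = 5*T (d(T) = T + 4*T = 5*T)
U*(-249 + d((8 - 4)*(-11 - 9))) = 281*(-249 + 5*((8 - 4)*(-11 - 9))) = 281*(-249 + 5*(4*(-20))) = 281*(-249 + 5*(-80)) = 281*(-249 - 400) = 281*(-649) = -182369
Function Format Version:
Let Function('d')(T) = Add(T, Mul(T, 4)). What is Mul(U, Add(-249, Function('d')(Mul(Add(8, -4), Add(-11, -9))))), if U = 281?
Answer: -182369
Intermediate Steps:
Function('d')(T) = Mul(5, T) (Function('d')(T) = Add(T, Mul(4, T)) = Mul(5, T))
Mul(U, Add(-249, Function('d')(Mul(Add(8, -4), Add(-11, -9))))) = Mul(281, Add(-249, Mul(5, Mul(Add(8, -4), Add(-11, -9))))) = Mul(281, Add(-249, Mul(5, Mul(4, -20)))) = Mul(281, Add(-249, Mul(5, -80))) = Mul(281, Add(-249, -400)) = Mul(281, -649) = -182369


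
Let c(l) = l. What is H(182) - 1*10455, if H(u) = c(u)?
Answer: -10273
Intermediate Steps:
H(u) = u
H(182) - 1*10455 = 182 - 1*10455 = 182 - 10455 = -10273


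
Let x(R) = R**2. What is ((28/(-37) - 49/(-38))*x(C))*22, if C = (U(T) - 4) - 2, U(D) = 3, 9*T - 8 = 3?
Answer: 74151/703 ≈ 105.48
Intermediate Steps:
T = 11/9 (T = 8/9 + (1/9)*3 = 8/9 + 1/3 = 11/9 ≈ 1.2222)
C = -3 (C = (3 - 4) - 2 = -1 - 2 = -3)
((28/(-37) - 49/(-38))*x(C))*22 = ((28/(-37) - 49/(-38))*(-3)**2)*22 = ((28*(-1/37) - 49*(-1/38))*9)*22 = ((-28/37 + 49/38)*9)*22 = ((749/1406)*9)*22 = (6741/1406)*22 = 74151/703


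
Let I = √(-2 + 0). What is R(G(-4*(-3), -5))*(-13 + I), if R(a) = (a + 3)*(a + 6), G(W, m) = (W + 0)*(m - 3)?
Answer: -108810 + 8370*I*√2 ≈ -1.0881e+5 + 11837.0*I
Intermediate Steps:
G(W, m) = W*(-3 + m)
R(a) = (3 + a)*(6 + a)
I = I*√2 (I = √(-2) = I*√2 ≈ 1.4142*I)
R(G(-4*(-3), -5))*(-13 + I) = (18 + ((-4*(-3))*(-3 - 5))² + 9*((-4*(-3))*(-3 - 5)))*(-13 + I*√2) = (18 + (12*(-8))² + 9*(12*(-8)))*(-13 + I*√2) = (18 + (-96)² + 9*(-96))*(-13 + I*√2) = (18 + 9216 - 864)*(-13 + I*√2) = 8370*(-13 + I*√2) = -108810 + 8370*I*√2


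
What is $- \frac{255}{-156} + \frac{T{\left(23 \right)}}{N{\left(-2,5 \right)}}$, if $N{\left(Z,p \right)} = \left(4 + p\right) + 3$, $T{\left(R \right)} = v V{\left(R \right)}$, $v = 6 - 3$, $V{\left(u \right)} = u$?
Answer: $\frac{96}{13} \approx 7.3846$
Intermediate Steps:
$v = 3$ ($v = 6 - 3 = 3$)
$T{\left(R \right)} = 3 R$
$N{\left(Z,p \right)} = 7 + p$
$- \frac{255}{-156} + \frac{T{\left(23 \right)}}{N{\left(-2,5 \right)}} = - \frac{255}{-156} + \frac{3 \cdot 23}{7 + 5} = \left(-255\right) \left(- \frac{1}{156}\right) + \frac{69}{12} = \frac{85}{52} + 69 \cdot \frac{1}{12} = \frac{85}{52} + \frac{23}{4} = \frac{96}{13}$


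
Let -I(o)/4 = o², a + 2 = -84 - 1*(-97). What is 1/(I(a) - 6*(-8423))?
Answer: 1/50054 ≈ 1.9978e-5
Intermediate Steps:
a = 11 (a = -2 + (-84 - 1*(-97)) = -2 + (-84 + 97) = -2 + 13 = 11)
I(o) = -4*o²
1/(I(a) - 6*(-8423)) = 1/(-4*11² - 6*(-8423)) = 1/(-4*121 + 50538) = 1/(-484 + 50538) = 1/50054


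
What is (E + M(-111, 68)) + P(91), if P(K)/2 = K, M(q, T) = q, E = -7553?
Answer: -7482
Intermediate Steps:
P(K) = 2*K
(E + M(-111, 68)) + P(91) = (-7553 - 111) + 2*91 = -7664 + 182 = -7482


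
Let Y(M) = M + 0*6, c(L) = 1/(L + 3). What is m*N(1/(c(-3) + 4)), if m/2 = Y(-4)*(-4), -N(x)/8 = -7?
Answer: 1792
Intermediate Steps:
c(L) = 1/(3 + L)
Y(M) = M (Y(M) = M + 0 = M)
N(x) = 56 (N(x) = -8*(-7) = 56)
m = 32 (m = 2*(-4*(-4)) = 2*16 = 32)
m*N(1/(c(-3) + 4)) = 32*56 = 1792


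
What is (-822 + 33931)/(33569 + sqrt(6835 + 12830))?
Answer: 1111436021/1126858096 - 99327*sqrt(2185)/1126858096 ≈ 0.98219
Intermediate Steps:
(-822 + 33931)/(33569 + sqrt(6835 + 12830)) = 33109/(33569 + sqrt(19665)) = 33109/(33569 + 3*sqrt(2185))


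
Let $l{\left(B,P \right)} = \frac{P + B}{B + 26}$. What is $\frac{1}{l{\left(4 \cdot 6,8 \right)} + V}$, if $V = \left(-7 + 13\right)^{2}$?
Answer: $\frac{25}{916} \approx 0.027293$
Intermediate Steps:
$V = 36$ ($V = 6^{2} = 36$)
$l{\left(B,P \right)} = \frac{B + P}{26 + B}$
$\frac{1}{l{\left(4 \cdot 6,8 \right)} + V} = \frac{1}{\frac{4 \cdot 6 + 8}{26 + 4 \cdot 6} + 36} = \frac{1}{\frac{24 + 8}{26 + 24} + 36} = \frac{1}{\frac{1}{50} \cdot 32 + 36} = \frac{1}{\frac{16}{25} + 36} = \frac{1}{\frac{916}{25}} = \frac{25}{916}$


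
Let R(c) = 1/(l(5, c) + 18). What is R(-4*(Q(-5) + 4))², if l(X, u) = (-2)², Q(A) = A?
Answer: 1/484 ≈ 0.0020661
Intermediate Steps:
l(X, u) = 4
R(c) = 1/22 (R(c) = 1/(4 + 18) = 1/22)
R(-4*(Q(-5) + 4))² = (1/22)² = 1/484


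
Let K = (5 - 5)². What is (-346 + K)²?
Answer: 119716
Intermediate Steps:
K = 0 (K = 0² = 0)
(-346 + K)² = (-346 + 0)² = (-346)² = 119716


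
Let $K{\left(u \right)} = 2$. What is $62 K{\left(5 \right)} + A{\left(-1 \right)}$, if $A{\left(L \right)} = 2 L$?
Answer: $122$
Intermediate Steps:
$62 K{\left(5 \right)} + A{\left(-1 \right)} = 62 \cdot 2 + 2 \left(-1\right) = 124 - 2 = 122$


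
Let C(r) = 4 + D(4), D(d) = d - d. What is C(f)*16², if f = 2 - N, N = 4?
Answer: 1024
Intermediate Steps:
D(d) = 0
f = -2 (f = 2 - 1*4 = 2 - 4 = -2)
C(r) = 4 (C(r) = 4 + 0 = 4)
C(f)*16² = 4*16² = 4*256 = 1024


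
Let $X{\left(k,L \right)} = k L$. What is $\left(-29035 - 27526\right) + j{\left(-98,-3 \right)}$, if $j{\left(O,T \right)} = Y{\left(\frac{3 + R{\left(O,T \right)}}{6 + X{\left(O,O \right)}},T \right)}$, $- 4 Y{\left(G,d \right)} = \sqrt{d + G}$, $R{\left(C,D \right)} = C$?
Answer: $-56561 - \frac{i \sqrt{11570}}{248} \approx -56561.0 - 0.43373 i$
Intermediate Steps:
$X{\left(k,L \right)} = L k$
$Y{\left(G,d \right)} = - \frac{\sqrt{G + d}}{4}$ ($Y{\left(G,d \right)} = - \frac{\sqrt{d + G}}{4} = - \frac{\sqrt{G + d}}{4}$)
$j{\left(O,T \right)} = - \frac{\sqrt{T + \frac{3 + O}{6 + O^{2}}}}{4}$ ($j{\left(O,T \right)} = - \frac{\sqrt{\frac{3 + O}{6 + O O} + T}}{4} = - \frac{\sqrt{\frac{3 + O}{6 + O^{2}} + T}}{4} = - \frac{\sqrt{T + \frac{3 + O}{6 + O^{2}}}}{4}$)
$\left(-29035 - 27526\right) + j{\left(-98,-3 \right)} = \left(-29035 - 27526\right) - \frac{\sqrt{\frac{3 - 98 - 3 \left(6 + \left(-98\right)^{2}\right)}{6 + \left(-98\right)^{2}}}}{4} = -56561 - \frac{\sqrt{\frac{3 - 98 - 3 \left(6 + 9604\right)}{6 + 9604}}}{4} = -56561 - \frac{\sqrt{\frac{3 - 98 - 28830}{9610}}}{4} = -56561 - \frac{\sqrt{\frac{1}{9610} \left(-28925\right)}}{4} = -56561 - \frac{\sqrt{- \frac{5785}{1922}}}{4} = -56561 - \frac{\frac{1}{62} i \sqrt{11570}}{4} = -56561 - \frac{i \sqrt{11570}}{248}$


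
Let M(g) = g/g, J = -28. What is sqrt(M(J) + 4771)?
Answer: 2*sqrt(1193) ≈ 69.080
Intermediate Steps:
M(g) = 1
sqrt(M(J) + 4771) = sqrt(1 + 4771) = sqrt(4772) = 2*sqrt(1193)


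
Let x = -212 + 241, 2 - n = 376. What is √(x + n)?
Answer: I*√345 ≈ 18.574*I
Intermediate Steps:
n = -374 (n = 2 - 1*376 = 2 - 376 = -374)
x = 29
√(x + n) = √(29 - 374) = √(-345) = I*√345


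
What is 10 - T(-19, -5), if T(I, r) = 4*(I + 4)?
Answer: 70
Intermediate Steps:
T(I, r) = 16 + 4*I (T(I, r) = 4*(4 + I) = 16 + 4*I)
10 - T(-19, -5) = 10 - (16 + 4*(-19)) = 10 - (16 - 76) = 10 - 1*(-60) = 10 + 60 = 70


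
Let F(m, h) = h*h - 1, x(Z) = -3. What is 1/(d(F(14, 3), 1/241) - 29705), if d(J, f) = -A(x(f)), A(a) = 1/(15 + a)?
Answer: -12/356461 ≈ -3.3664e-5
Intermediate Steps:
F(m, h) = -1 + h² (F(m, h) = h² - 1 = -1 + h²)
d(J, f) = -1/12 (d(J, f) = -1/(15 - 3) = -1/12)
1/(d(F(14, 3), 1/241) - 29705) = 1/(-1/12 - 29705) = 1/(-356461/12) = -12/356461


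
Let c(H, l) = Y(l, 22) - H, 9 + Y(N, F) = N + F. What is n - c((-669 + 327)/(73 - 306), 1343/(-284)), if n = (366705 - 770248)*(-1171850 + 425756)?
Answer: 19923132662221035/66172 ≈ 3.0108e+11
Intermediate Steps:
n = 301081011042 (n = -403543*(-746094) = 301081011042)
Y(N, F) = -9 + F + N (Y(N, F) = -9 + (N + F) = -9 + (F + N) = -9 + F + N)
c(H, l) = 13 + l - H (c(H, l) = (-9 + 22 + l) - H = (13 + l) - H = 13 + l - H)
n - c((-669 + 327)/(73 - 306), 1343/(-284)) = 301081011042 - (13 + 1343/(-284) - (-669 + 327)/(73 - 306)) = 301081011042 - (13 + 1343*(-1/284) - (-342)/(-233)) = 301081011042 - (13 - 1343/284 - (-342)*(-1)/233) = 301081011042 - (13 - 1343/284 - 1*342/233) = 301081011042 - (13 - 1343/284 - 342/233) = 301081011042 - 1*450189/66172 = 301081011042 - 450189/66172 = 19923132662221035/66172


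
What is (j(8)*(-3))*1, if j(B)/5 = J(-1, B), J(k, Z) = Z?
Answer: -120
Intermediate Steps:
j(B) = 5*B
(j(8)*(-3))*1 = ((5*8)*(-3))*1 = (40*(-3))*1 = -120*1 = -120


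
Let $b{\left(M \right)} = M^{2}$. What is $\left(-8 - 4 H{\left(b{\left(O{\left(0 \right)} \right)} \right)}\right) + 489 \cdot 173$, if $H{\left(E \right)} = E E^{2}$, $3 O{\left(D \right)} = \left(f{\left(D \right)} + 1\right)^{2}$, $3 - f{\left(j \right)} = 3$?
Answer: $\frac{61665377}{729} \approx 84589.0$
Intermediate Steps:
$f{\left(j \right)} = 0$ ($f{\left(j \right)} = 3 - 3 = 0$)
$O{\left(D \right)} = \frac{1}{3}$ ($O{\left(D \right)} = \frac{\left(0 + 1\right)^{2}}{3} = \frac{1^{2}}{3} = \frac{1}{3} \cdot 1 = \frac{1}{3}$)
$H{\left(E \right)} = E^{3}$
$\left(-8 - 4 H{\left(b{\left(O{\left(0 \right)} \right)} \right)}\right) + 489 \cdot 173 = \left(-8 - 4 \left(\left(\frac{1}{3}\right)^{2}\right)^{3}\right) + 489 \cdot 173 = \left(-8 - \frac{4}{729}\right) + 84597 = - \frac{5836}{729} + 84597 = \frac{61665377}{729}$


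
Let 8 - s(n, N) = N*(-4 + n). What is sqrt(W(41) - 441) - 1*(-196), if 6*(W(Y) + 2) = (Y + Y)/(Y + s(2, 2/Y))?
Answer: 196 + 2*I*sqrt(448495729)/2013 ≈ 196.0 + 21.041*I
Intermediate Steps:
s(n, N) = 8 - N*(-4 + n)
W(Y) = -2 + Y/(3*(8 + Y + 4/Y)) (W(Y) = -2 + ((Y + Y)/(Y + (8 + 4*(2/Y) - 1*2/Y*2)))/6 = -2 + ((2*Y)/(Y + (8 + 8/Y - 4/Y)))/6 = -2 + ((2*Y)/(Y + (8 + 4/Y)))/6 = -2 + ((2*Y)/(8 + Y + 4/Y))/6 = -2 + (2*Y/(8 + Y + 4/Y))/6 = -2 + Y/(3*(8 + Y + 4/Y)))
sqrt(W(41) - 441) - 1*(-196) = sqrt((-24 - 48*41 - 5*41**2)/(3*(4 + 41**2 + 8*41)) - 441) - 1*(-196) = sqrt((-24 - 1968 - 5*1681)/(3*(4 + 1681 + 328)) - 441) + 196 = sqrt((1/3)*(-24 - 1968 - 8405)/2013 - 441) + 196 = sqrt((1/3)*(1/2013)*(-10397) - 441) + 196 = sqrt(-10397/6039 - 441) + 196 = sqrt(-2673596/6039) + 196 = 2*I*sqrt(448495729)/2013 + 196 = 196 + 2*I*sqrt(448495729)/2013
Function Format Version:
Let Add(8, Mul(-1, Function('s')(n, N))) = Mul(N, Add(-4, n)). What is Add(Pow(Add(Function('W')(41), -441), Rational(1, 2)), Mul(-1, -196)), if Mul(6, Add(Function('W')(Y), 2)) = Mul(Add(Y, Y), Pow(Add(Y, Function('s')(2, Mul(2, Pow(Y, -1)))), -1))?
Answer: Add(196, Mul(Rational(2, 2013), I, Pow(448495729, Rational(1, 2)))) ≈ Add(196.00, Mul(21.041, I))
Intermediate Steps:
Function('s')(n, N) = Add(8, Mul(-1, N, Add(-4, n))) (Function('s')(n, N) = Add(8, Mul(-1, Mul(N, Add(-4, n)))) = Add(8, Mul(-1, N, Add(-4, n))))
Function('W')(Y) = Add(-2, Mul(Rational(1, 3), Y, Pow(Add(8, Y, Mul(4, Pow(Y, -1))), -1))) (Function('W')(Y) = Add(-2, Mul(Rational(1, 6), Mul(Add(Y, Y), Pow(Add(Y, Add(8, Mul(4, Mul(2, Pow(Y, -1))), Mul(-1, Mul(2, Pow(Y, -1)), 2))), -1)))) = Add(-2, Mul(Rational(1, 6), Mul(Mul(2, Y), Pow(Add(Y, Add(8, Mul(8, Pow(Y, -1)), Mul(-4, Pow(Y, -1)))), -1)))) = Add(-2, Mul(Rational(1, 6), Mul(Mul(2, Y), Pow(Add(Y, Add(8, Mul(4, Pow(Y, -1)))), -1)))) = Add(-2, Mul(Rational(1, 6), Mul(Mul(2, Y), Pow(Add(8, Y, Mul(4, Pow(Y, -1))), -1)))) = Add(-2, Mul(Rational(1, 6), Mul(2, Y, Pow(Add(8, Y, Mul(4, Pow(Y, -1))), -1)))) = Add(-2, Mul(Rational(1, 3), Y, Pow(Add(8, Y, Mul(4, Pow(Y, -1))), -1))))
Add(Pow(Add(Function('W')(41), -441), Rational(1, 2)), Mul(-1, -196)) = Add(Pow(Add(Mul(Rational(1, 3), Pow(Add(4, Pow(41, 2), Mul(8, 41)), -1), Add(-24, Mul(-48, 41), Mul(-5, Pow(41, 2)))), -441), Rational(1, 2)), Mul(-1, -196)) = Add(Pow(Add(Mul(Rational(1, 3), Pow(Add(4, 1681, 328), -1), Add(-24, -1968, Mul(-5, 1681))), -441), Rational(1, 2)), 196) = Add(Pow(Add(Mul(Rational(1, 3), Pow(2013, -1), Add(-24, -1968, -8405)), -441), Rational(1, 2)), 196) = Add(Pow(Add(Mul(Rational(1, 3), Rational(1, 2013), -10397), -441), Rational(1, 2)), 196) = Add(Pow(Add(Rational(-10397, 6039), -441), Rational(1, 2)), 196) = Add(Pow(Rational(-2673596, 6039), Rational(1, 2)), 196) = Add(Mul(Rational(2, 2013), I, Pow(448495729, Rational(1, 2))), 196) = Add(196, Mul(Rational(2, 2013), I, Pow(448495729, Rational(1, 2))))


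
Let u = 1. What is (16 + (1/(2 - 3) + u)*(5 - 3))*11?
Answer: 176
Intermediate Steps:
(16 + (1/(2 - 3) + u)*(5 - 3))*11 = (16 + (1/(2 - 3) + 1)*(5 - 3))*11 = (16 + (1/(-1) + 1)*2)*11 = (16 + (-1 + 1)*2)*11 = (16 + 0*2)*11 = (16 + 0)*11 = 16*11 = 176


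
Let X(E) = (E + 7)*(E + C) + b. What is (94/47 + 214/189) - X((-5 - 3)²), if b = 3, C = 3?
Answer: -899048/189 ≈ -4756.9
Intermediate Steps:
X(E) = 3 + (3 + E)*(7 + E) (X(E) = (E + 7)*(E + 3) + 3 = (7 + E)*(3 + E) + 3 = (3 + E)*(7 + E) + 3 = 3 + (3 + E)*(7 + E))
(94/47 + 214/189) - X((-5 - 3)²) = (94/47 + 214/189) - (24 + ((-5 - 3)²)² + 10*(-5 - 3)²) = (94*(1/47) + 214*(1/189)) - (24 + ((-8)²)² + 10*(-8)²) = (2 + 214/189) - (24 + 64² + 10*64) = 592/189 - (24 + 4096 + 640) = 592/189 - 1*4760 = 592/189 - 4760 = -899048/189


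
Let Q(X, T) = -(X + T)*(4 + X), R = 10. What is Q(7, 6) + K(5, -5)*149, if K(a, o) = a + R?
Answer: 2092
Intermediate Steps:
Q(X, T) = -(4 + X)*(T + X) (Q(X, T) = -(T + X)*(4 + X) = -(4 + X)*(T + X))
K(a, o) = 10 + a (K(a, o) = a + 10 = 10 + a)
Q(7, 6) + K(5, -5)*149 = (-1*7² - 4*6 - 4*7 - 1*6*7) + (10 + 5)*149 = (-1*49 - 24 - 28 - 42) + 15*149 = (-49 - 24 - 28 - 42) + 2235 = -143 + 2235 = 2092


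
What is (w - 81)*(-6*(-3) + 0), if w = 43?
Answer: -684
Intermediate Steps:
(w - 81)*(-6*(-3) + 0) = (43 - 81)*(-6*(-3) + 0) = -38*(18 + 0) = -38*18 = -684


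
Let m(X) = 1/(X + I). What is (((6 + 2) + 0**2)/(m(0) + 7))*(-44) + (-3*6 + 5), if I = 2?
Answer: -899/15 ≈ -59.933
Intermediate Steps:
m(X) = 1/(2 + X) (m(X) = 1/(X + 2) = 1/(2 + X))
(((6 + 2) + 0**2)/(m(0) + 7))*(-44) + (-3*6 + 5) = (((6 + 2) + 0**2)/(1/(2 + 0) + 7))*(-44) + (-3*6 + 5) = ((8 + 0)/(1/2 + 7))*(-44) + (-18 + 5) = (8/(1/2 + 7))*(-44) - 13 = (8/(15/2))*(-44) - 13 = (8*(2/15))*(-44) - 13 = (16/15)*(-44) - 13 = -704/15 - 13 = -899/15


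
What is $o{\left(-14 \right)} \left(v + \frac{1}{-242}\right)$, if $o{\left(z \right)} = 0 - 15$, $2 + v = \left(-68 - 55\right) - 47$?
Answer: $\frac{624375}{242} \approx 2580.1$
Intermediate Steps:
$v = -172$ ($v = -2 - 170 = -172$)
$o{\left(z \right)} = -15$ ($o{\left(z \right)} = 0 - 15 = -15$)
$o{\left(-14 \right)} \left(v + \frac{1}{-242}\right) = - 15 \left(-172 + \frac{1}{-242}\right) = - 15 \left(-172 - \frac{1}{242}\right) = \left(-15\right) \left(- \frac{41625}{242}\right) = \frac{624375}{242}$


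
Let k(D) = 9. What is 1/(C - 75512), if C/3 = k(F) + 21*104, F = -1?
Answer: -1/68933 ≈ -1.4507e-5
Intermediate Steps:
C = 6579 (C = 3*(9 + 21*104) = 3*(9 + 2184) = 3*2193 = 6579)
1/(C - 75512) = 1/(6579 - 75512) = 1/(-68933) = -1/68933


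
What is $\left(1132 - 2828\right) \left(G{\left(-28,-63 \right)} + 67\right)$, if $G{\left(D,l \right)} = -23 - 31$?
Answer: $-22048$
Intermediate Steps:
$G{\left(D,l \right)} = -54$
$\left(1132 - 2828\right) \left(G{\left(-28,-63 \right)} + 67\right) = \left(1132 - 2828\right) \left(-54 + 67\right) = \left(-1696\right) 13 = -22048$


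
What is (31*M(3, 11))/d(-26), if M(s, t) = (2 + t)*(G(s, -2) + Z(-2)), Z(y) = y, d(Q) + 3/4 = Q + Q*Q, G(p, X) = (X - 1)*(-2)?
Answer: 6448/2597 ≈ 2.4829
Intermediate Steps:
G(p, X) = 2 - 2*X (G(p, X) = (-1 + X)*(-2) = 2 - 2*X)
d(Q) = -¾ + Q + Q² (d(Q) = -¾ + (Q + Q*Q) = -¾ + (Q + Q²) = -¾ + Q + Q²)
M(s, t) = 8 + 4*t (M(s, t) = (2 + t)*((2 - 2*(-2)) - 2) = (2 + t)*((2 + 4) - 2) = (2 + t)*(6 - 2) = (2 + t)*4 = 8 + 4*t)
(31*M(3, 11))/d(-26) = (31*(8 + 4*11))/(-¾ - 26 + (-26)²) = (31*(8 + 44))/(-¾ - 26 + 676) = (31*52)/(2597/4) = 1612*(4/2597) = 6448/2597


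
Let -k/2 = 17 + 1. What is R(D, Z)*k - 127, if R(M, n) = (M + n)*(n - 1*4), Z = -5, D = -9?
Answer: -4663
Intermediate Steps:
R(M, n) = (-4 + n)*(M + n) (R(M, n) = (M + n)*(n - 4) = (M + n)*(-4 + n) = (-4 + n)*(M + n))
k = -36 (k = -2*(17 + 1) = -2*18 = -36)
R(D, Z)*k - 127 = ((-5)² - 4*(-9) - 4*(-5) - 9*(-5))*(-36) - 127 = (25 + 36 + 20 + 45)*(-36) - 127 = 126*(-36) - 127 = -4536 - 127 = -4663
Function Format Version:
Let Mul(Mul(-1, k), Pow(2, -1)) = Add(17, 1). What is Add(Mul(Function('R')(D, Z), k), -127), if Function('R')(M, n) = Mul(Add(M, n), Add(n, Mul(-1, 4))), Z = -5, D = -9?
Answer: -4663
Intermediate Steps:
Function('R')(M, n) = Mul(Add(-4, n), Add(M, n)) (Function('R')(M, n) = Mul(Add(M, n), Add(n, -4)) = Mul(Add(M, n), Add(-4, n)) = Mul(Add(-4, n), Add(M, n)))
k = -36 (k = Mul(-2, Add(17, 1)) = Mul(-2, 18) = -36)
Add(Mul(Function('R')(D, Z), k), -127) = Add(Mul(Add(Pow(-5, 2), Mul(-4, -9), Mul(-4, -5), Mul(-9, -5)), -36), -127) = Add(Mul(Add(25, 36, 20, 45), -36), -127) = Add(Mul(126, -36), -127) = Add(-4536, -127) = -4663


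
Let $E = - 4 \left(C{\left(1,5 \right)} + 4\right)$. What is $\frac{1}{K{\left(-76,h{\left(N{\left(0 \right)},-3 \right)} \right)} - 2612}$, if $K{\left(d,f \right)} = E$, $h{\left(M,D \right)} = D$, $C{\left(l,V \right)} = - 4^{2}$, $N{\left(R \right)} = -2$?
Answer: $- \frac{1}{2564} \approx -0.00039002$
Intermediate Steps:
$C{\left(l,V \right)} = -16$ ($C{\left(l,V \right)} = \left(-1\right) 16 = -16$)
$E = 48$ ($E = - 4 \left(-16 + 4\right) = \left(-4\right) \left(-12\right) = 48$)
$K{\left(d,f \right)} = 48$
$\frac{1}{K{\left(-76,h{\left(N{\left(0 \right)},-3 \right)} \right)} - 2612} = \frac{1}{48 - 2612} = \frac{1}{-2564} = - \frac{1}{2564}$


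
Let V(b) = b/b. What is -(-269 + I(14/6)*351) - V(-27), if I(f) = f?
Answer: -551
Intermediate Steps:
V(b) = 1
-(-269 + I(14/6)*351) - V(-27) = -(-269 + (14/6)*351) - 1*1 = -(-269 + (14*(⅙))*351) - 1 = -(-269 + (7/3)*351) - 1 = -(-269 + 819) - 1 = -1*550 - 1 = -550 - 1 = -551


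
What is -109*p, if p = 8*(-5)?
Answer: 4360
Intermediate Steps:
p = -40
-109*p = -109*(-40) = 4360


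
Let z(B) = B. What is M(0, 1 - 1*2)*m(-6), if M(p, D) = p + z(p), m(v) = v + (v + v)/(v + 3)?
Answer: 0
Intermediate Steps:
m(v) = v + 2*v/(3 + v) (m(v) = v + (2*v)/(3 + v) = v + 2*v/(3 + v))
M(p, D) = 2*p (M(p, D) = p + p = 2*p)
M(0, 1 - 1*2)*m(-6) = (2*0)*(-6*(5 - 6)/(3 - 6)) = 0*(-6*(-1)/(-3)) = 0*(-6*(-1/3)*(-1)) = 0*(-2) = 0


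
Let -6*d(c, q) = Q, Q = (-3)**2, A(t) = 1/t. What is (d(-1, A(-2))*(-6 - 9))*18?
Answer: 405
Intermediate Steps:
Q = 9
d(c, q) = -3/2 (d(c, q) = -1/6*9 = -3/2)
(d(-1, A(-2))*(-6 - 9))*18 = -3*(-6 - 9)/2*18 = -3/2*(-15)*18 = (45/2)*18 = 405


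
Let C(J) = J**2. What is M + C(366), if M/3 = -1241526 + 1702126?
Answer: 1515756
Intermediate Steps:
M = 1381800 (M = 3*(-1241526 + 1702126) = 3*460600 = 1381800)
M + C(366) = 1381800 + 366**2 = 1381800 + 133956 = 1515756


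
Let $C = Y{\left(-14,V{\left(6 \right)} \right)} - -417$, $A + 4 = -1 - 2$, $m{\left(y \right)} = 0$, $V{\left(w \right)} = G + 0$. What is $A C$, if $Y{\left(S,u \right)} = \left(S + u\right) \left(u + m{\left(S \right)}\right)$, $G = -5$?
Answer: $-3584$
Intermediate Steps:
$V{\left(w \right)} = -5$ ($V{\left(w \right)} = -5 + 0 = -5$)
$Y{\left(S,u \right)} = u \left(S + u\right)$ ($Y{\left(S,u \right)} = \left(S + u\right) \left(u + 0\right) = \left(S + u\right) u = u \left(S + u\right)$)
$A = -7$ ($A = -4 - 3 = -7$)
$C = 512$ ($C = - 5 \left(-14 - 5\right) - -417 = \left(-5\right) \left(-19\right) + 417 = 95 + 417 = 512$)
$A C = \left(-7\right) 512 = -3584$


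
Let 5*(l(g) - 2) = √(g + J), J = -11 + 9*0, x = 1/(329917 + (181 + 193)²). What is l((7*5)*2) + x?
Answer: 939587/469793 + √59/5 ≈ 3.5362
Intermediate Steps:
x = 1/469793 (x = 1/(329917 + 374²) = 1/(329917 + 139876) = 1/469793 ≈ 2.1286e-6)
J = -11 (J = -11 + 0 = -11)
l(g) = 2 + √(-11 + g)/5 (l(g) = 2 + √(g - 11)/5 = 2 + √(-11 + g)/5)
l((7*5)*2) + x = (2 + √(-11 + (7*5)*2)/5) + 1/469793 = (2 + √(-11 + 35*2)/5) + 1/469793 = (2 + √(-11 + 70)/5) + 1/469793 = (2 + √59/5) + 1/469793 = 939587/469793 + √59/5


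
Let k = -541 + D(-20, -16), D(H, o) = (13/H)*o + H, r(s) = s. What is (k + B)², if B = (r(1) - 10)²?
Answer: 5513104/25 ≈ 2.2052e+5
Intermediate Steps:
B = 81 (B = (1 - 10)² = (-9)² = 81)
D(H, o) = H + 13*o/H (D(H, o) = 13*o/H + H = H + 13*o/H)
k = -2753/5 (k = -541 + (-20 + 13*(-16)/(-20)) = -541 + (-20 + 13*(-16)*(-1/20)) = -541 + (-20 + 52/5) = -541 - 48/5 = -2753/5 ≈ -550.60)
(k + B)² = (-2753/5 + 81)² = (-2348/5)² = 5513104/25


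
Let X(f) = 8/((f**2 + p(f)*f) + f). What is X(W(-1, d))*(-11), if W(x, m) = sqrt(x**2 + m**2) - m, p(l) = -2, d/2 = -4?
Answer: -1331/2 + 165*sqrt(65)/2 ≈ -0.36374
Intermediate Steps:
d = -8 (d = 2*(-4) = -8)
W(x, m) = sqrt(m**2 + x**2) - m
X(f) = 8/(f**2 - f) (X(f) = 8/((f**2 - 2*f) + f) = 8/(f**2 - f))
X(W(-1, d))*(-11) = (8/((sqrt((-8)**2 + (-1)**2) - 1*(-8))*(-1 + (sqrt((-8)**2 + (-1)**2) - 1*(-8)))))*(-11) = (8/((sqrt(64 + 1) + 8)*(-1 + (sqrt(64 + 1) + 8))))*(-11) = (8/((sqrt(65) + 8)*(-1 + (sqrt(65) + 8))))*(-11) = (8/((8 + sqrt(65))*(-1 + (8 + sqrt(65)))))*(-11) = (8/((8 + sqrt(65))*(7 + sqrt(65))))*(-11) = (8/((7 + sqrt(65))*(8 + sqrt(65))))*(-11) = -88/((7 + sqrt(65))*(8 + sqrt(65)))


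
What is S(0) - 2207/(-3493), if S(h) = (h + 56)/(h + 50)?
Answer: 152979/87325 ≈ 1.7518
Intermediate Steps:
S(h) = (56 + h)/(50 + h)
S(0) - 2207/(-3493) = (56 + 0)/(50 + 0) - 2207/(-3493) = 56/50 - 2207*(-1)/3493 = (1/50)*56 - 1*(-2207/3493) = 28/25 + 2207/3493 = 152979/87325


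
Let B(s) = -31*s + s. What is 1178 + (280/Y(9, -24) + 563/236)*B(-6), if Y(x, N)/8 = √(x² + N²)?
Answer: 94837/59 + 2100*√73/73 ≈ 1853.2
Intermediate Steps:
B(s) = -30*s
Y(x, N) = 8*√(N² + x²) (Y(x, N) = 8*√(x² + N²) = 8*√(N² + x²))
1178 + (280/Y(9, -24) + 563/236)*B(-6) = 1178 + (280/((8*√((-24)² + 9²))) + 563/236)*(-30*(-6)) = 1178 + (280/((8*√(576 + 81))) + 563*(1/236))*180 = 1178 + (280/((8*√657)) + 563/236)*180 = 1178 + (280/((8*(3*√73))) + 563/236)*180 = 1178 + (280/((24*√73)) + 563/236)*180 = 1178 + (280*(√73/1752) + 563/236)*180 = 1178 + (35*√73/219 + 563/236)*180 = 1178 + (563/236 + 35*√73/219)*180 = 1178 + (25335/59 + 2100*√73/73) = 94837/59 + 2100*√73/73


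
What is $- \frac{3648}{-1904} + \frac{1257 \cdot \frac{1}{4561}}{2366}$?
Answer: $\frac{351510273}{183452542} \approx 1.9161$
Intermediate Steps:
$- \frac{3648}{-1904} + \frac{1257 \cdot \frac{1}{4561}}{2366} = \left(-3648\right) \left(- \frac{1}{1904}\right) + 1257 \cdot \frac{1}{4561} \cdot \frac{1}{2366} = \frac{228}{119} + \frac{1257}{4561} \cdot \frac{1}{2366} = \frac{228}{119} + \frac{1257}{10791326} = \frac{351510273}{183452542}$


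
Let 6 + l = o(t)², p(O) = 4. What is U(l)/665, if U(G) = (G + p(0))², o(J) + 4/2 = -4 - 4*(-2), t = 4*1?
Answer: 4/665 ≈ 0.0060150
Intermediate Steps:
t = 4
o(J) = 2 (o(J) = -2 + (-4 - 4*(-2)) = -2 + (-4 + 8) = -2 + 4 = 2)
l = -2 (l = -6 + 2² = -6 + 4 = -2)
U(G) = (4 + G)² (U(G) = (G + 4)² = (4 + G)²)
U(l)/665 = (4 - 2)²/665 = 2²*(1/665) = 4*(1/665) = 4/665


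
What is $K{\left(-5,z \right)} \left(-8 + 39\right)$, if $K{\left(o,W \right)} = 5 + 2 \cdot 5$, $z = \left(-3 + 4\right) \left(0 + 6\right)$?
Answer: $465$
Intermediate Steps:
$z = 6$ ($z = 1 \cdot 6 = 6$)
$K{\left(o,W \right)} = 15$ ($K{\left(o,W \right)} = 5 + 10 = 15$)
$K{\left(-5,z \right)} \left(-8 + 39\right) = 15 \left(-8 + 39\right) = 15 \cdot 31 = 465$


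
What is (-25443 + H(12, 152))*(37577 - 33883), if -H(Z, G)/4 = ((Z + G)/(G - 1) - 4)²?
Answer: -2145845497642/22801 ≈ -9.4112e+7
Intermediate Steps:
H(Z, G) = -4*(-4 + (G + Z)/(-1 + G))² (H(Z, G) = -4*((Z + G)/(G - 1) - 4)² = -4*((G + Z)/(-1 + G) - 4)² = -4*(-4 + (G + Z)/(-1 + G))²)
(-25443 + H(12, 152))*(37577 - 33883) = (-25443 - 4*(4 + 12 - 3*152)²/(-1 + 152)²)*(37577 - 33883) = (-25443 - 4*(4 + 12 - 456)²/151²)*3694 = (-25443 - 4*1/22801*(-440)²)*3694 = (-25443 - 4*1/22801*193600)*3694 = (-25443 - 774400/22801)*3694 = -580900243/22801*3694 = -2145845497642/22801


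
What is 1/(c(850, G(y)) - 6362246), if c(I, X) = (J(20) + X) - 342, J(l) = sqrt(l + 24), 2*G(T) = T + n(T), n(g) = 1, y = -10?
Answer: -2313670/14720939389459 - 8*sqrt(11)/161930333284049 ≈ -1.5717e-7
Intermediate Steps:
G(T) = 1/2 + T/2 (G(T) = (T + 1)/2 = (1 + T)/2 = 1/2 + T/2)
J(l) = sqrt(24 + l)
c(I, X) = -342 + X + 2*sqrt(11) (c(I, X) = (sqrt(24 + 20) + X) - 342 = (sqrt(44) + X) - 342 = (2*sqrt(11) + X) - 342 = (X + 2*sqrt(11)) - 342 = -342 + X + 2*sqrt(11))
1/(c(850, G(y)) - 6362246) = 1/((-342 + (1/2 + (1/2)*(-10)) + 2*sqrt(11)) - 6362246) = 1/((-342 + (1/2 - 5) + 2*sqrt(11)) - 6362246) = 1/((-342 - 9/2 + 2*sqrt(11)) - 6362246) = 1/((-693/2 + 2*sqrt(11)) - 6362246) = 1/(-12725185/2 + 2*sqrt(11))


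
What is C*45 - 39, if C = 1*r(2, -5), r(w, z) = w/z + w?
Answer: 33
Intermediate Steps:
r(w, z) = w + w/z
C = 8/5 (C = 1*(2 + 2/(-5)) = 1*(2 + 2*(-1/5)) = 1*(2 - 2/5) = 1*(8/5) = 8/5 ≈ 1.6000)
C*45 - 39 = (8/5)*45 - 39 = 72 - 39 = 33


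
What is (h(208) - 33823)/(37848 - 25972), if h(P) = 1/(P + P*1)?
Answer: -14070367/4940416 ≈ -2.8480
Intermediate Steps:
h(P) = 1/(2*P) (h(P) = 1/(P + P) = 1/(2*P))
(h(208) - 33823)/(37848 - 25972) = ((½)/208 - 33823)/(37848 - 25972) = ((½)*(1/208) - 33823)/11876 = (1/416 - 33823)*(1/11876) = -14070367/416*1/11876 = -14070367/4940416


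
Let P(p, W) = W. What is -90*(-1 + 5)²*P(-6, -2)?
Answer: 2880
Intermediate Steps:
-90*(-1 + 5)²*P(-6, -2) = -90*(-1 + 5)²*(-2) = -90*4²*(-2) = -1440*(-2) = -90*(-32) = 2880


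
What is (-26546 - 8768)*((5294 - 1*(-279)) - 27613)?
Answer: 778320560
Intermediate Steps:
(-26546 - 8768)*((5294 - 1*(-279)) - 27613) = -35314*((5294 + 279) - 27613) = -35314*(5573 - 27613) = -35314*(-22040) = 778320560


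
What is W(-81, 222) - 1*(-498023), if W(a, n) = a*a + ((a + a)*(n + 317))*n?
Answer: -18880012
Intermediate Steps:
W(a, n) = a² + 2*a*n*(317 + n) (W(a, n) = a² + ((2*a)*(317 + n))*n = a² + (2*a*(317 + n))*n = a² + 2*a*n*(317 + n))
W(-81, 222) - 1*(-498023) = -81*(-81 + 2*222² + 634*222) - 1*(-498023) = -81*(-81 + 2*49284 + 140748) + 498023 = -81*(-81 + 98568 + 140748) + 498023 = -81*239235 + 498023 = -19378035 + 498023 = -18880012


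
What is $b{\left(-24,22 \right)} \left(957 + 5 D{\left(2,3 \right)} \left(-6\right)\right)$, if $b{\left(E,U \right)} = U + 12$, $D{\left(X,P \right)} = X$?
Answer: $30498$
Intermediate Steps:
$b{\left(E,U \right)} = 12 + U$
$b{\left(-24,22 \right)} \left(957 + 5 D{\left(2,3 \right)} \left(-6\right)\right) = \left(12 + 22\right) \left(957 + 5 \cdot 2 \left(-6\right)\right) = 34 \left(957 + 10 \left(-6\right)\right) = 34 \left(957 - 60\right) = 34 \cdot 897 = 30498$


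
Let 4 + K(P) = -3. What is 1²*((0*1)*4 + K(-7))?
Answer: -7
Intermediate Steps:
K(P) = -7 (K(P) = -4 - 3 = -7)
1²*((0*1)*4 + K(-7)) = 1²*((0*1)*4 - 7) = 1*(0*4 - 7) = 1*(0 - 7) = 1*(-7) = -7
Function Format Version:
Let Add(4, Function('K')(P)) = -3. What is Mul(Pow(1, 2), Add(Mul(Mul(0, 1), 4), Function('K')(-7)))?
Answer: -7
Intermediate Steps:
Function('K')(P) = -7 (Function('K')(P) = Add(-4, -3) = -7)
Mul(Pow(1, 2), Add(Mul(Mul(0, 1), 4), Function('K')(-7))) = Mul(Pow(1, 2), Add(Mul(Mul(0, 1), 4), -7)) = Mul(1, Add(Mul(0, 4), -7)) = Mul(1, Add(0, -7)) = Mul(1, -7) = -7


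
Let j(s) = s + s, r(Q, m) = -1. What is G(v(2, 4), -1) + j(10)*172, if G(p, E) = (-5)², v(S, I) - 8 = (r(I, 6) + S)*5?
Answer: 3465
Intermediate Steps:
v(S, I) = 3 + 5*S (v(S, I) = 8 + (-1 + S)*5 = 8 + (-5 + 5*S) = 3 + 5*S)
j(s) = 2*s
G(p, E) = 25
G(v(2, 4), -1) + j(10)*172 = 25 + (2*10)*172 = 25 + 20*172 = 25 + 3440 = 3465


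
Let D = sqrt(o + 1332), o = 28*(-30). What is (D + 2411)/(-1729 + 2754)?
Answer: 2411/1025 + 2*sqrt(123)/1025 ≈ 2.3738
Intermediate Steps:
o = -840
D = 2*sqrt(123) (D = sqrt(-840 + 1332) = sqrt(492) = 2*sqrt(123) ≈ 22.181)
(D + 2411)/(-1729 + 2754) = (2*sqrt(123) + 2411)/(-1729 + 2754) = (2411 + 2*sqrt(123))/1025 = (2411 + 2*sqrt(123))*(1/1025) = 2411/1025 + 2*sqrt(123)/1025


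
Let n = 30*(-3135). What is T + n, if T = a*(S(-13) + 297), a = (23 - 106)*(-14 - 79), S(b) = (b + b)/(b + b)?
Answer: 2206212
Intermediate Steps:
S(b) = 1 (S(b) = (2*b)/((2*b)) = (2*b)*(1/(2*b)) = 1)
a = 7719 (a = -83*(-93) = 7719)
n = -94050
T = 2300262 (T = 7719*(1 + 297) = 7719*298 = 2300262)
T + n = 2300262 - 94050 = 2206212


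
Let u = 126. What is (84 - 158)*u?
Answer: -9324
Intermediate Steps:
(84 - 158)*u = (84 - 158)*126 = -74*126 = -9324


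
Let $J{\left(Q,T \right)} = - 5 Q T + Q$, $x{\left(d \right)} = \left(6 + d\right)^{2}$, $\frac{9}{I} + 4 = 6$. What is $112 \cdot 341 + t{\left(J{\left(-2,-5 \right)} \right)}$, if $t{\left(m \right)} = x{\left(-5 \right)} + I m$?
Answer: $37959$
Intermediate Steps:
$I = \frac{9}{2}$ ($I = \frac{9}{-4 + 6} = \frac{9}{2} \approx 4.5$)
$J{\left(Q,T \right)} = Q - 5 Q T$ ($J{\left(Q,T \right)} = - 5 Q T + Q = Q - 5 Q T$)
$t{\left(m \right)} = 1 + \frac{9 m}{2}$ ($t{\left(m \right)} = \left(6 - 5\right)^{2} + \frac{9 m}{2} = 1^{2} + \frac{9 m}{2} = 1 + \frac{9 m}{2}$)
$112 \cdot 341 + t{\left(J{\left(-2,-5 \right)} \right)} = 112 \cdot 341 + \left(1 + \frac{9 \left(- 2 \left(1 - -25\right)\right)}{2}\right) = 38192 + \left(1 + \frac{9 \left(- 2 \left(1 + 25\right)\right)}{2}\right) = 38192 + \left(1 + \frac{9 \left(\left(-2\right) 26\right)}{2}\right) = 38192 + \left(1 + \frac{9}{2} \left(-52\right)\right) = 38192 + \left(1 - 234\right) = 38192 - 233 = 37959$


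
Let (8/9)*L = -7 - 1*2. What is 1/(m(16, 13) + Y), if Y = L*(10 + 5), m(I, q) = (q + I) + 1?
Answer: -8/975 ≈ -0.0082051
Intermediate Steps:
L = -81/8 (L = 9*(-7 - 1*2)/8 = 9*(-7 - 2)/8 = (9/8)*(-9) = -81/8 ≈ -10.125)
m(I, q) = 1 + I + q (m(I, q) = (I + q) + 1 = 1 + I + q)
Y = -1215/8 (Y = -81*(10 + 5)/8 = -81/8*15 = -1215/8 ≈ -151.88)
1/(m(16, 13) + Y) = 1/((1 + 16 + 13) - 1215/8) = 1/(30 - 1215/8) = 1/(-975/8) = -8/975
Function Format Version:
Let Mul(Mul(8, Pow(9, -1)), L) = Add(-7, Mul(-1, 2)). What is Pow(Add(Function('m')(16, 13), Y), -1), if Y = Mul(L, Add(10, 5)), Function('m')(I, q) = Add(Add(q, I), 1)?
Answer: Rational(-8, 975) ≈ -0.0082051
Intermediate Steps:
L = Rational(-81, 8) (L = Mul(Rational(9, 8), Add(-7, Mul(-1, 2))) = Mul(Rational(9, 8), Add(-7, -2)) = Mul(Rational(9, 8), -9) = Rational(-81, 8) ≈ -10.125)
Function('m')(I, q) = Add(1, I, q) (Function('m')(I, q) = Add(Add(I, q), 1) = Add(1, I, q))
Y = Rational(-1215, 8) (Y = Mul(Rational(-81, 8), Add(10, 5)) = Mul(Rational(-81, 8), 15) = Rational(-1215, 8) ≈ -151.88)
Pow(Add(Function('m')(16, 13), Y), -1) = Pow(Add(Add(1, 16, 13), Rational(-1215, 8)), -1) = Pow(Add(30, Rational(-1215, 8)), -1) = Pow(Rational(-975, 8), -1) = Rational(-8, 975)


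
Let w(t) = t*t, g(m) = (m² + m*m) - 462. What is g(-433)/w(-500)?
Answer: 93629/62500 ≈ 1.4981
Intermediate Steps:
g(m) = -462 + 2*m² (g(m) = (m² + m²) - 462 = 2*m² - 462 = -462 + 2*m²)
w(t) = t²
g(-433)/w(-500) = (-462 + 2*(-433)²)/((-500)²) = (-462 + 2*187489)/250000 = (-462 + 374978)*(1/250000) = 374516*(1/250000) = 93629/62500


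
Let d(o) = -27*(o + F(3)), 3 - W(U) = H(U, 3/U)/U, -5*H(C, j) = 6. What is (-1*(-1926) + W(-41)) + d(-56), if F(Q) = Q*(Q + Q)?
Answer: 605769/205 ≈ 2955.0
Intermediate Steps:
H(C, j) = -6/5 (H(C, j) = -⅕*6 = -6/5)
W(U) = 3 + 6/(5*U) (W(U) = 3 - (-6)/(5*U) = 3 + 6/(5*U))
F(Q) = 2*Q² (F(Q) = Q*(2*Q) = 2*Q²)
d(o) = -486 - 27*o (d(o) = -27*(o + 2*3²) = -27*(o + 2*9) = -27*(o + 18) = -27*(18 + o) = -486 - 27*o)
(-1*(-1926) + W(-41)) + d(-56) = (-1*(-1926) + (3 + (6/5)/(-41))) + (-486 - 27*(-56)) = (1926 + (3 + (6/5)*(-1/41))) + (-486 + 1512) = (1926 + (3 - 6/205)) + 1026 = (1926 + 609/205) + 1026 = 395439/205 + 1026 = 605769/205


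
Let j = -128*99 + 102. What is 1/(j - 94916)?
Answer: -1/107486 ≈ -9.3035e-6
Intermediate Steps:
j = -12570 (j = -12672 + 102 = -12570)
1/(j - 94916) = 1/(-12570 - 94916) = 1/(-107486) = -1/107486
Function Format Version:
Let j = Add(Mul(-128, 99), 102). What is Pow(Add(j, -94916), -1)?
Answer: Rational(-1, 107486) ≈ -9.3035e-6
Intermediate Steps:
j = -12570 (j = Add(-12672, 102) = -12570)
Pow(Add(j, -94916), -1) = Pow(Add(-12570, -94916), -1) = Pow(-107486, -1) = Rational(-1, 107486)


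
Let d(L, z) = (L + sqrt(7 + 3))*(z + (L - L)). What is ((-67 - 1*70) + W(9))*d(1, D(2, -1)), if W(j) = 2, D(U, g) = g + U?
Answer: -135 - 135*sqrt(10) ≈ -561.91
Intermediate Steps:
D(U, g) = U + g
d(L, z) = z*(L + sqrt(10)) (d(L, z) = (L + sqrt(10))*(z + 0) = (L + sqrt(10))*z = z*(L + sqrt(10)))
((-67 - 1*70) + W(9))*d(1, D(2, -1)) = ((-67 - 1*70) + 2)*((2 - 1)*(1 + sqrt(10))) = ((-67 - 70) + 2)*(1*(1 + sqrt(10))) = (-137 + 2)*(1 + sqrt(10)) = -135*(1 + sqrt(10)) = -135 - 135*sqrt(10)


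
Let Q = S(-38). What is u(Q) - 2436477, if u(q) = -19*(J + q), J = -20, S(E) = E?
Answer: -2435375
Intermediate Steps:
Q = -38
u(q) = 380 - 19*q (u(q) = -19*(-20 + q) = 380 - 19*q)
u(Q) - 2436477 = (380 - 19*(-38)) - 2436477 = (380 + 722) - 2436477 = 1102 - 2436477 = -2435375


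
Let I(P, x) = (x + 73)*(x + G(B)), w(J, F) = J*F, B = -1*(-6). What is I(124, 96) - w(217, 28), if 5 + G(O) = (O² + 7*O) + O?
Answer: 23499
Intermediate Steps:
B = 6
G(O) = -5 + O² + 8*O (G(O) = -5 + ((O² + 7*O) + O) = -5 + (O² + 8*O) = -5 + O² + 8*O)
w(J, F) = F*J
I(P, x) = (73 + x)*(79 + x) (I(P, x) = (x + 73)*(x + (-5 + 6² + 8*6)) = (73 + x)*(x + (-5 + 36 + 48)) = (73 + x)*(x + 79) = (73 + x)*(79 + x))
I(124, 96) - w(217, 28) = (5767 + 96² + 152*96) - 28*217 = (5767 + 9216 + 14592) - 1*6076 = 29575 - 6076 = 23499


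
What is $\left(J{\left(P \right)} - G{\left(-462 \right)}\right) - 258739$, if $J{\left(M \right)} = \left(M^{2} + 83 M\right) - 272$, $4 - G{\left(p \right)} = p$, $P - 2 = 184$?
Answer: $-209443$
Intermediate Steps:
$P = 186$ ($P = 2 + 184 = 186$)
$G{\left(p \right)} = 4 - p$
$J{\left(M \right)} = -272 + M^{2} + 83 M$
$\left(J{\left(P \right)} - G{\left(-462 \right)}\right) - 258739 = \left(\left(-272 + 186^{2} + 83 \cdot 186\right) - \left(4 - -462\right)\right) - 258739 = \left(\left(-272 + 34596 + 15438\right) - \left(4 + 462\right)\right) - 258739 = \left(49762 - 466\right) - 258739 = 49296 - 258739 = -209443$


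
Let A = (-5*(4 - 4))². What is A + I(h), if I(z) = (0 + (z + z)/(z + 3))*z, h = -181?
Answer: -32761/89 ≈ -368.10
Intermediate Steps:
A = 0 (A = (-5*0)² = 0² = 0)
I(z) = 2*z²/(3 + z) (I(z) = (0 + (2*z)/(3 + z))*z = (0 + 2*z/(3 + z))*z = (2*z/(3 + z))*z = 2*z²/(3 + z))
A + I(h) = 0 + 2*(-181)²/(3 - 181) = 0 + 2*32761/(-178) = 0 + 2*32761*(-1/178) = 0 - 32761/89 = -32761/89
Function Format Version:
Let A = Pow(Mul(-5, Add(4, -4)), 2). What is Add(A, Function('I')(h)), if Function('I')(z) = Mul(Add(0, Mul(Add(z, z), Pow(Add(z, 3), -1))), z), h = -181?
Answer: Rational(-32761, 89) ≈ -368.10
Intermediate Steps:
A = 0 (A = Pow(Mul(-5, 0), 2) = Pow(0, 2) = 0)
Function('I')(z) = Mul(2, Pow(z, 2), Pow(Add(3, z), -1)) (Function('I')(z) = Mul(Add(0, Mul(Mul(2, z), Pow(Add(3, z), -1))), z) = Mul(Add(0, Mul(2, z, Pow(Add(3, z), -1))), z) = Mul(Mul(2, z, Pow(Add(3, z), -1)), z) = Mul(2, Pow(z, 2), Pow(Add(3, z), -1)))
Add(A, Function('I')(h)) = Add(0, Mul(2, Pow(-181, 2), Pow(Add(3, -181), -1))) = Add(0, Mul(2, 32761, Pow(-178, -1))) = Add(0, Mul(2, 32761, Rational(-1, 178))) = Add(0, Rational(-32761, 89)) = Rational(-32761, 89)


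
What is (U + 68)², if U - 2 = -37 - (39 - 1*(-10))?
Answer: 256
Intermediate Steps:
U = -84 (U = 2 + (-37 - (39 - 1*(-10))) = 2 + (-37 - (39 + 10)) = 2 + (-37 - 1*49) = 2 + (-37 - 49) = 2 - 86 = -84)
(U + 68)² = (-84 + 68)² = (-16)² = 256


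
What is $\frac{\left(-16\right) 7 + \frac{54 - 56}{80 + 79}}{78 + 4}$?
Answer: $- \frac{8905}{6519} \approx -1.366$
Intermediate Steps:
$\frac{\left(-16\right) 7 + \frac{54 - 56}{80 + 79}}{78 + 4} = \frac{-112 + \frac{54 - 56}{159}}{82} = \frac{-112 + \left(54 - 56\right) \frac{1}{159}}{82} = \frac{-112 - \frac{2}{159}}{82} = \frac{1}{82} \left(- \frac{17810}{159}\right) = - \frac{8905}{6519}$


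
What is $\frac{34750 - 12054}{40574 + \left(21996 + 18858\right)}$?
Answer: $\frac{5674}{20357} \approx 0.27872$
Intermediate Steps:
$\frac{34750 - 12054}{40574 + \left(21996 + 18858\right)} = \frac{22696}{40574 + 40854} = \frac{22696}{81428} = 22696 \cdot \frac{1}{81428} = \frac{5674}{20357}$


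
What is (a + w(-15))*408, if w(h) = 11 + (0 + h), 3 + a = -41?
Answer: -19584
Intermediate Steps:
a = -44 (a = -3 - 41 = -44)
w(h) = 11 + h
(a + w(-15))*408 = (-44 + (11 - 15))*408 = (-44 - 4)*408 = -48*408 = -19584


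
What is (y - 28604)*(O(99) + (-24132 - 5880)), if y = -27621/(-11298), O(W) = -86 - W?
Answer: 3252623261029/3766 ≈ 8.6368e+8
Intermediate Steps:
y = 9207/3766 (y = -27621*(-1/11298) = 9207/3766 ≈ 2.4448)
(y - 28604)*(O(99) + (-24132 - 5880)) = (9207/3766 - 28604)*((-86 - 1*99) + (-24132 - 5880)) = -107713457*((-86 - 99) - 30012)/3766 = -107713457*(-185 - 30012)/3766 = -107713457/3766*(-30197) = 3252623261029/3766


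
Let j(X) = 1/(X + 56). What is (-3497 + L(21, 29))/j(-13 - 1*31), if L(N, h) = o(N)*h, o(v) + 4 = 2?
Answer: -42660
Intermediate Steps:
o(v) = -2 (o(v) = -4 + 2 = -2)
j(X) = 1/(56 + X)
L(N, h) = -2*h
(-3497 + L(21, 29))/j(-13 - 1*31) = (-3497 - 2*29)/(1/(56 + (-13 - 1*31))) = (-3497 - 58)/(1/(56 + (-13 - 31))) = -3555/(1/(56 - 44)) = -3555/(1/12) = -3555/1/12 = -3555*12 = -42660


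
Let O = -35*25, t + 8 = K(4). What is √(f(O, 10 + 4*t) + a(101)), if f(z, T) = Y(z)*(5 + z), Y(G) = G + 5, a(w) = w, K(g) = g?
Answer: 7*√15449 ≈ 870.06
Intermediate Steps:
t = -4 (t = -8 + 4 = -4)
Y(G) = 5 + G
O = -875
f(z, T) = (5 + z)² (f(z, T) = (5 + z)*(5 + z) = (5 + z)²)
√(f(O, 10 + 4*t) + a(101)) = √((5 - 875)² + 101) = √((-870)² + 101) = √(756900 + 101) = √757001 = 7*√15449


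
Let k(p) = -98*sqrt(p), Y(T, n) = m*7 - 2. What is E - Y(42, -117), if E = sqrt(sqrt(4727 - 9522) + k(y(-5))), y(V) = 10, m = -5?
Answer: 37 + sqrt(-98*sqrt(10) + I*sqrt(4795)) ≈ 38.955 + 17.712*I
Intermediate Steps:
Y(T, n) = -37 (Y(T, n) = -5*7 - 2 = -35 - 2 = -37)
E = sqrt(-98*sqrt(10) + I*sqrt(4795)) (E = sqrt(sqrt(4727 - 9522) - 98*sqrt(10)) = sqrt(sqrt(-4795) - 98*sqrt(10)) = sqrt(I*sqrt(4795) - 98*sqrt(10)) = sqrt(-98*sqrt(10) + I*sqrt(4795)) ≈ 1.9547 + 17.712*I)
E - Y(42, -117) = sqrt(-98*sqrt(10) + I*sqrt(4795)) - 1*(-37) = sqrt(-98*sqrt(10) + I*sqrt(4795)) + 37 = 37 + sqrt(-98*sqrt(10) + I*sqrt(4795))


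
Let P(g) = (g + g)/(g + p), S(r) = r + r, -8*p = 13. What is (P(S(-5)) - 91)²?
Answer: 68939809/8649 ≈ 7970.8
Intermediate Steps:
p = -13/8 (p = -⅛*13 = -13/8 ≈ -1.6250)
S(r) = 2*r
P(g) = 2*g/(-13/8 + g) (P(g) = (g + g)/(g - 13/8) = (2*g)/(-13/8 + g) = 2*g/(-13/8 + g))
(P(S(-5)) - 91)² = (16*(2*(-5))/(-13 + 8*(2*(-5))) - 91)² = (16*(-10)/(-13 + 8*(-10)) - 91)² = (16*(-10)/(-13 - 80) - 91)² = (16*(-10)/(-93) - 91)² = (16*(-10)*(-1/93) - 91)² = (160/93 - 91)² = (-8303/93)² = 68939809/8649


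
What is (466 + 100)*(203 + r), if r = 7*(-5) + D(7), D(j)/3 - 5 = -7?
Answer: 91692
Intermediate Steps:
D(j) = -6 (D(j) = 15 + 3*(-7) = 15 - 21 = -6)
r = -41 (r = 7*(-5) - 6 = -35 - 6 = -41)
(466 + 100)*(203 + r) = (466 + 100)*(203 - 41) = 566*162 = 91692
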